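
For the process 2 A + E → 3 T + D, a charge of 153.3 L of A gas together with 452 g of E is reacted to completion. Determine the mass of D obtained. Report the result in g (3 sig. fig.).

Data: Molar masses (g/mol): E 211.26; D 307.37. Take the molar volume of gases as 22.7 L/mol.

n(A) = 153.3 / 22.7 = 6.753 mol
n(E) = 452.0 / 211.26 = 2.140 mol
n/ν for A = 6.753/2 = 3.377
n/ν for E = 2.140/1 = 2.140
Smallest n/ν is E → limiting reagent.
n(D) = (1/1) × 2.140 = 2.140 mol
mass = 2.140 × 307.37 = 657.8 g

658 g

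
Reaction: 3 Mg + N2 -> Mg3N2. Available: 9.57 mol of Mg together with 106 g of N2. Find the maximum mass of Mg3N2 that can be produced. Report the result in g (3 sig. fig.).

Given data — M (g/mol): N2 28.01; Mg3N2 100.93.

n(Mg) = 9.570 mol
n(N2) = 106.0 / 28.01 = 3.784 mol
n/ν for Mg = 9.570/3 = 3.190
n/ν for N2 = 3.784/1 = 3.784
Smallest n/ν is Mg → limiting reagent.
n(Mg3N2) = (1/3) × 9.570 = 3.190 mol
mass = 3.190 × 100.93 = 322.0 g

322 g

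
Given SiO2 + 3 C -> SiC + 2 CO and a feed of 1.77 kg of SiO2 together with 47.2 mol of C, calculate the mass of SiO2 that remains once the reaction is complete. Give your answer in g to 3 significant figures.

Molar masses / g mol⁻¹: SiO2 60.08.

825 g

n(SiO2) = 1.770×1000 / 60.08 = 29.46 mol
n(C) = 47.20 mol
n/ν for SiO2 = 29.46/1 = 29.46
n/ν for C = 47.20/3 = 15.73
Smallest n/ν is C → limiting reagent.
SiO2 consumed = (1/3) × 47.20 = 15.73 mol
SiO2 remaining = 29.46 − 15.73 = 13.73 mol
mass = 13.73 × 60.08 = 824.9 g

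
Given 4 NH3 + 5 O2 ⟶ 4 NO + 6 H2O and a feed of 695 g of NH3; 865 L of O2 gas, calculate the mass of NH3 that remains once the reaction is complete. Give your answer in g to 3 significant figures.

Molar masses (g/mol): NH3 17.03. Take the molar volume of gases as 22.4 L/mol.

n(NH3) = 695.0 / 17.03 = 40.81 mol
n(O2) = 865.0 / 22.4 = 38.62 mol
n/ν → NH3: 10.20, O2: 7.724; O2 is limiting.
NH3 consumed = (4/5) × 38.62 = 30.90 mol
NH3 remaining = 40.81 − 30.90 = 9.910 mol
mass = 9.910 × 17.03 = 168.8 g

169 g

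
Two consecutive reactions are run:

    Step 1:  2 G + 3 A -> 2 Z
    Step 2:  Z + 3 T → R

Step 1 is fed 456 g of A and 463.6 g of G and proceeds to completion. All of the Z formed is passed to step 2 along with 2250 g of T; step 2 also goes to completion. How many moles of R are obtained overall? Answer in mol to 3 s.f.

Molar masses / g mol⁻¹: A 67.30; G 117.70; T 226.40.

Step 1:
n(A) = 456.0 / 67.30 = 6.776 mol
n(G) = 463.6 / 117.70 = 3.939 mol
n/ν for A = 6.776/3 = 2.259
n/ν for G = 3.939/2 = 1.970
Smallest n/ν is G → limiting reagent.
n(Z) produced = (2/2) × 3.939 = 3.939 mol
Step 2:
n(Z) available = 3.939 mol
n(T) = 2250 / 226.40 = 9.938 mol
n/ν for Z = 3.939/1 = 3.939
n/ν for T = 9.938/3 = 3.313
Smallest n/ν is T → limiting reagent.
n(R) = (1/3) × 9.938 = 3.313 mol

3.31 mol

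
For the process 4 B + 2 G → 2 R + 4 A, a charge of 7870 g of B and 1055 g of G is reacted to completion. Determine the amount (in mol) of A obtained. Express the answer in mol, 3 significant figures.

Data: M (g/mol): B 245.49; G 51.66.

32.1 mol

n(B) = 7870 / 245.49 = 32.06 mol
n(G) = 1055 / 51.66 = 20.42 mol
n/ν for B = 32.06/4 = 8.015
n/ν for G = 20.42/2 = 10.21
Smallest n/ν is B → limiting reagent.
n(A) = (4/4) × 32.06 = 32.06 mol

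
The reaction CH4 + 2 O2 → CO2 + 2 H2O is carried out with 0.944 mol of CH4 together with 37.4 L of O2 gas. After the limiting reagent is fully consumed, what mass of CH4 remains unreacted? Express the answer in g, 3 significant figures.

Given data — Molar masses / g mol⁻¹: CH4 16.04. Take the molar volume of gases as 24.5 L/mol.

2.90 g

n(CH4) = 0.9440 mol
n(O2) = 37.40 / 24.5 = 1.527 mol
n/ν for CH4 = 0.9440/1 = 0.9440
n/ν for O2 = 1.527/2 = 0.7635
Smallest n/ν is O2 → limiting reagent.
CH4 consumed = (1/2) × 1.527 = 0.7635 mol
CH4 remaining = 0.9440 − 0.7635 = 0.1805 mol
mass = 0.1805 × 16.04 = 2.895 g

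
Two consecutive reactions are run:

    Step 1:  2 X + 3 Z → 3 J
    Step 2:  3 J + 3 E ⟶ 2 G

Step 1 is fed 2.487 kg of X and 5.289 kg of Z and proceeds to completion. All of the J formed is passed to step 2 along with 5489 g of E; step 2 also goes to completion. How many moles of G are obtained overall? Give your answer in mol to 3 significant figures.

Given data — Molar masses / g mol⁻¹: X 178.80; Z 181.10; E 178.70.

Step 1:
n(X) = 2.487×1000 / 178.80 = 13.91 mol
n(Z) = 5.289×1000 / 181.10 = 29.20 mol
n/ν for X = 13.91/2 = 6.955
n/ν for Z = 29.20/3 = 9.733
Smallest n/ν is X → limiting reagent.
n(J) produced = (3/2) × 13.91 = 20.87 mol
Step 2:
n(J) available = 20.87 mol
n(E) = 5489 / 178.70 = 30.72 mol
n/ν for J = 20.87/3 = 6.957
n/ν for E = 30.72/3 = 10.24
Smallest n/ν is J → limiting reagent.
n(G) = (2/3) × 20.87 = 13.91 mol

13.9 mol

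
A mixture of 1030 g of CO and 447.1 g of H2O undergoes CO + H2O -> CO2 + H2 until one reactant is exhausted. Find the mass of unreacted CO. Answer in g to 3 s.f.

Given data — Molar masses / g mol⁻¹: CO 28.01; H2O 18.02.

335 g

n(CO) = 1030 / 28.01 = 36.77 mol
n(H2O) = 447.1 / 18.02 = 24.81 mol
n/ν → CO: 36.77, H2O: 24.81; H2O is limiting.
CO consumed = (1/1) × 24.81 = 24.81 mol
CO remaining = 36.77 − 24.81 = 11.96 mol
mass = 11.96 × 28.01 = 335.0 g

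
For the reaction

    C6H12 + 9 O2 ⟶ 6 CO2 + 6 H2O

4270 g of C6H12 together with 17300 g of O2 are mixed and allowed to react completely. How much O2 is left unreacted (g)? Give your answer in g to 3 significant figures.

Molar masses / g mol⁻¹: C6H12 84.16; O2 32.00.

2690 g

n(C6H12) = 4270 / 84.16 = 50.74 mol
n(O2) = 17300 / 32.00 = 540.6 mol
n/ν for C6H12 = 50.74/1 = 50.74
n/ν for O2 = 540.6/9 = 60.07
Smallest n/ν is C6H12 → limiting reagent.
O2 consumed = (9/1) × 50.74 = 456.7 mol
O2 remaining = 540.6 − 456.7 = 83.90 mol
mass = 83.90 × 32.00 = 2685 g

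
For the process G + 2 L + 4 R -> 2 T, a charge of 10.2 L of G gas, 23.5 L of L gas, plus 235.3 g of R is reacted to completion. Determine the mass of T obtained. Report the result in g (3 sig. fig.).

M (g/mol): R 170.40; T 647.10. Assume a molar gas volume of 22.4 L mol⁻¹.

n(G) = 10.20 / 22.4 = 0.4554 mol
n(L) = 23.50 / 22.4 = 1.049 mol
n(R) = 235.3 / 170.40 = 1.381 mol
n/ν for G = 0.4554/1 = 0.4554
n/ν for L = 1.049/2 = 0.5245
n/ν for R = 1.381/4 = 0.3453
Smallest n/ν is R → limiting reagent.
n(T) = (2/4) × 1.381 = 0.6905 mol
mass = 0.6905 × 647.10 = 446.8 g

447 g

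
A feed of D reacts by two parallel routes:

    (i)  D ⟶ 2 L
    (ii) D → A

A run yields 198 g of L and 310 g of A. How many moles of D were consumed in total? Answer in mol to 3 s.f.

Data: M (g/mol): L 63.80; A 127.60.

3.98 mol

n(L) = 198 / 63.80 = 3.103 mol
n(A) = 310 / 127.60 = 2.429 mol
n(D) via (i) = (1/2)×3.103 = 1.552 mol
n(D) via (ii) = (1/1)×2.429 = 2.429 mol
total n(D) = 1.552 + 2.429 = 3.981 mol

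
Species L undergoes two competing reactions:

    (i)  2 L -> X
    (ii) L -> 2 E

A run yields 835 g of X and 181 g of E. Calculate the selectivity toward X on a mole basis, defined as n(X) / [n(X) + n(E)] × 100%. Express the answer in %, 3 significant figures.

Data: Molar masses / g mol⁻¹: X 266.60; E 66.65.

n(X) = 835 / 266.60 = 3.132 mol
n(E) = 181 / 66.65 = 2.716 mol
selectivity = 3.132/(3.132+2.716) × 100 = 53.56 %

53.6 %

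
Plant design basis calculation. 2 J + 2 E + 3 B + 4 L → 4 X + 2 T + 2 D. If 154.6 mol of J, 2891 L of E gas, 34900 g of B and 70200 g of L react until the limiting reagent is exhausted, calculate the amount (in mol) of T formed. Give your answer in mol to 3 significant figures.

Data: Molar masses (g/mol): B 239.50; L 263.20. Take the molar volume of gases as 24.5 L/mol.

n(J) = 154.6 mol
n(E) = 2891 / 24.5 = 118.0 mol
n(B) = 34900 / 239.50 = 145.7 mol
n(L) = 70200 / 263.20 = 266.7 mol
n/ν → J: 77.30, E: 59.00, B: 48.57, L: 66.68; B is limiting.
n(T) = (2/3) × 145.7 = 97.13 mol

97.1 mol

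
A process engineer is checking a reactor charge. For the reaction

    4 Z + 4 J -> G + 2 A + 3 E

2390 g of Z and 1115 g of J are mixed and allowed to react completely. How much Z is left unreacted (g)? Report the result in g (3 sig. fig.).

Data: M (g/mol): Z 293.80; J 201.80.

n(Z) = 2390 / 293.80 = 8.135 mol
n(J) = 1115 / 201.80 = 5.525 mol
n/ν for Z = 8.135/4 = 2.034
n/ν for J = 5.525/4 = 1.381
Smallest n/ν is J → limiting reagent.
Z consumed = (4/4) × 5.525 = 5.525 mol
Z remaining = 8.135 − 5.525 = 2.610 mol
mass = 2.610 × 293.80 = 766.8 g

767 g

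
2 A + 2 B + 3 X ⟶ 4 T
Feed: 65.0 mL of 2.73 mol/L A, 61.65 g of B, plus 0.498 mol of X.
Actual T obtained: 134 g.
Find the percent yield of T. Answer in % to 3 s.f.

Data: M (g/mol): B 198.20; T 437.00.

86.4 %

n(A) = 2.73 × 65.00/1000 = 0.1775 mol
n(B) = 61.65 / 198.20 = 0.3110 mol
n(X) = 0.4980 mol
n/ν for A = 0.1775/2 = 0.08875
n/ν for B = 0.3110/2 = 0.1555
n/ν for X = 0.4980/3 = 0.1660
Smallest n/ν is A → limiting reagent.
theoretical n(T) = (4/2) × 0.1775 = 0.3550 mol → 155.1 g
% yield = 134 / 155.1 × 100 = 86.40 %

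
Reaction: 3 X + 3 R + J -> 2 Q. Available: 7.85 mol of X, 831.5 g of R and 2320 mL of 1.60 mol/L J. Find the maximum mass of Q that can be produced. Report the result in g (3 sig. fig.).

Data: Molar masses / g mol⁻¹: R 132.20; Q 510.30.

n(X) = 7.850 mol
n(R) = 831.5 / 132.20 = 6.290 mol
n(J) = 1.60 × 2320/1000 = 3.712 mol
n/ν → X: 2.617, R: 2.097, J: 3.712; R is limiting.
n(Q) = (2/3) × 6.290 = 4.193 mol
mass = 4.193 × 510.30 = 2140 g

2140 g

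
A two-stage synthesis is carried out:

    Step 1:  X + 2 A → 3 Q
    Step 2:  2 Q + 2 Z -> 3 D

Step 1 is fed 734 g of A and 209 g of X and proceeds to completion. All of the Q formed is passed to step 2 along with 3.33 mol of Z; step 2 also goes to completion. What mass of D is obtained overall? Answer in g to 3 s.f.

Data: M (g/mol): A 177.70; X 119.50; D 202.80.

1010 g

Step 1:
n(A) = 734.0 / 177.70 = 4.131 mol
n(X) = 209.0 / 119.50 = 1.749 mol
n/ν for A = 4.131/2 = 2.066
n/ν for X = 1.749/1 = 1.749
Smallest n/ν is X → limiting reagent.
n(Q) produced = (3/1) × 1.749 = 5.247 mol
Step 2:
n(Q) available = 5.247 mol
n(Z) = 3.330 mol
n/ν for Q = 5.247/2 = 2.624
n/ν for Z = 3.330/2 = 1.665
Smallest n/ν is Z → limiting reagent.
n(D) = (3/2) × 3.330 = 4.995 mol
mass = 4.995 × 202.80 = 1013 g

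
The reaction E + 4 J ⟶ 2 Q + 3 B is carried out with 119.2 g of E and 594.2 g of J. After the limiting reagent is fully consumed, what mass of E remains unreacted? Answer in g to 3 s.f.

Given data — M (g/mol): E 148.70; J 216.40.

17.1 g

n(E) = 119.2 / 148.70 = 0.8016 mol
n(J) = 594.2 / 216.40 = 2.746 mol
n/ν for E = 0.8016/1 = 0.8016
n/ν for J = 2.746/4 = 0.6865
Smallest n/ν is J → limiting reagent.
E consumed = (1/4) × 2.746 = 0.6865 mol
E remaining = 0.8016 − 0.6865 = 0.1151 mol
mass = 0.1151 × 148.70 = 17.12 g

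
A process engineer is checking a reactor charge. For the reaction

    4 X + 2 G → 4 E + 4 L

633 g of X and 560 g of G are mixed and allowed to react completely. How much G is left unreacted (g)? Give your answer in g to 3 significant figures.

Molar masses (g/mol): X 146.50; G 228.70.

n(X) = 633.0 / 146.50 = 4.321 mol
n(G) = 560.0 / 228.70 = 2.449 mol
n/ν for X = 4.321/4 = 1.080
n/ν for G = 2.449/2 = 1.225
Smallest n/ν is X → limiting reagent.
G consumed = (2/4) × 4.321 = 2.161 mol
G remaining = 2.449 − 2.161 = 0.2880 mol
mass = 0.2880 × 228.70 = 65.87 g

65.9 g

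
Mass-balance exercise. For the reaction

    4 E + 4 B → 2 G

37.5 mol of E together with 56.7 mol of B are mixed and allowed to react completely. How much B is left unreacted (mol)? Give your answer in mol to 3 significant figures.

n(E) = 37.50 mol
n(B) = 56.70 mol
n/ν → E: 9.375, B: 14.18; E is limiting.
B consumed = (4/4) × 37.50 = 37.50 mol
B remaining = 56.70 − 37.50 = 19.20 mol

19.2 mol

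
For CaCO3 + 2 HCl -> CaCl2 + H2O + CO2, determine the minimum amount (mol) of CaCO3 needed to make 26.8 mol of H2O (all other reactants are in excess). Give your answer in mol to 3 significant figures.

n(H2O) = 26.80 mol
n(CaCO3) = (1/1) × 26.80 = 26.80 mol

26.8 mol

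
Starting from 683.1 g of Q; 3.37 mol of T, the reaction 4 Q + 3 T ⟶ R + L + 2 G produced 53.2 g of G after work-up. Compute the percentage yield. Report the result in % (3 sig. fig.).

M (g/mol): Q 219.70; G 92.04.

37.2 %

n(Q) = 683.1 / 219.70 = 3.109 mol
n(T) = 3.370 mol
n/ν → Q: 0.7773, T: 1.123; Q is limiting.
theoretical n(G) = (2/4) × 3.109 = 1.555 mol → 143.1 g
% yield = 53.2 / 143.1 × 100 = 37.18 %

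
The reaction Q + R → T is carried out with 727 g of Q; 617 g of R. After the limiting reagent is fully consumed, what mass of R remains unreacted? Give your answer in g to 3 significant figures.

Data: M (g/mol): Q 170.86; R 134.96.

42.8 g

n(Q) = 727.0 / 170.86 = 4.255 mol
n(R) = 617.0 / 134.96 = 4.572 mol
n/ν for Q = 4.255/1 = 4.255
n/ν for R = 4.572/1 = 4.572
Smallest n/ν is Q → limiting reagent.
R consumed = (1/1) × 4.255 = 4.255 mol
R remaining = 4.572 − 4.255 = 0.3170 mol
mass = 0.3170 × 134.96 = 42.78 g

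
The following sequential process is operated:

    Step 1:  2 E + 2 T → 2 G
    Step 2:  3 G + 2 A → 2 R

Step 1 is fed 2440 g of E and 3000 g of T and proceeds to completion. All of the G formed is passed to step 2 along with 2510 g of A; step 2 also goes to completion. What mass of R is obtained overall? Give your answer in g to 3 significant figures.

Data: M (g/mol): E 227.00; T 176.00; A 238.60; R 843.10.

Step 1:
n(E) = 2440 / 227.00 = 10.75 mol
n(T) = 3000 / 176.00 = 17.05 mol
n/ν for E = 10.75/2 = 5.375
n/ν for T = 17.05/2 = 8.525
Smallest n/ν is E → limiting reagent.
n(G) produced = (2/2) × 10.75 = 10.75 mol
Step 2:
n(G) available = 10.75 mol
n(A) = 2510 / 238.60 = 10.52 mol
n/ν for G = 10.75/3 = 3.583
n/ν for A = 10.52/2 = 5.260
Smallest n/ν is G → limiting reagent.
n(R) = (2/3) × 10.75 = 7.167 mol
mass = 7.167 × 843.10 = 6042 g

6040 g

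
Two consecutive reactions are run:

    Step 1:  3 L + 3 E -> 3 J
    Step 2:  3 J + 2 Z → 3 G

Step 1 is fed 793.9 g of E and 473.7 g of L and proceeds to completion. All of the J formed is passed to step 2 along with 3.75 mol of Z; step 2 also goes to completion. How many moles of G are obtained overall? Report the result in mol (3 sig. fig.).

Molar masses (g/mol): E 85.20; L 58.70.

5.63 mol

Step 1:
n(E) = 793.9 / 85.20 = 9.318 mol
n(L) = 473.7 / 58.70 = 8.070 mol
n/ν → E: 3.106, L: 2.690; L is limiting.
n(J) produced = (3/3) × 8.070 = 8.070 mol
Step 2:
n(J) available = 8.070 mol
n(Z) = 3.750 mol
n/ν → J: 2.690, Z: 1.875; Z is limiting.
n(G) = (3/2) × 3.750 = 5.625 mol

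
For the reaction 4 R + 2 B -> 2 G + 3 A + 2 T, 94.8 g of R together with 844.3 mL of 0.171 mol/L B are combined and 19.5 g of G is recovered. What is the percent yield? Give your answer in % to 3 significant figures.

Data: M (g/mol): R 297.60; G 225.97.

n(R) = 94.80 / 297.60 = 0.3185 mol
n(B) = 0.171 × 844.3/1000 = 0.1444 mol
n/ν → R: 0.07963, B: 0.07220; B is limiting.
theoretical n(G) = (2/2) × 0.1444 = 0.1444 mol → 32.63 g
% yield = 19.5 / 32.63 × 100 = 59.76 %

59.8 %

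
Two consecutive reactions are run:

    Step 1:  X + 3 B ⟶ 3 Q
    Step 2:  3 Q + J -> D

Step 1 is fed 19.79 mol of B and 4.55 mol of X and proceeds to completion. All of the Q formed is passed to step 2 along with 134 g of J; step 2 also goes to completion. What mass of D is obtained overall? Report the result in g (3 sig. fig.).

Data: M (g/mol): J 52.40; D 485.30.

Step 1:
n(B) = 19.79 mol
n(X) = 4.550 mol
n/ν → B: 6.597, X: 4.550; X is limiting.
n(Q) produced = (3/1) × 4.550 = 13.65 mol
Step 2:
n(Q) available = 13.65 mol
n(J) = 134.0 / 52.40 = 2.557 mol
n/ν → Q: 4.550, J: 2.557; J is limiting.
n(D) = (1/1) × 2.557 = 2.557 mol
mass = 2.557 × 485.30 = 1241 g

1240 g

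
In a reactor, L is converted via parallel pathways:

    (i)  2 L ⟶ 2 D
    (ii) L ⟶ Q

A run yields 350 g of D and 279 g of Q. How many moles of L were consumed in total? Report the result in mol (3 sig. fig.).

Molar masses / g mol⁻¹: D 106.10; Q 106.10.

n(D) = 350 / 106.10 = 3.299 mol
n(Q) = 279 / 106.10 = 2.630 mol
n(L) via (i) = (2/2)×3.299 = 3.299 mol
n(L) via (ii) = (1/1)×2.630 = 2.630 mol
total n(L) = 3.299 + 2.630 = 5.929 mol

5.93 mol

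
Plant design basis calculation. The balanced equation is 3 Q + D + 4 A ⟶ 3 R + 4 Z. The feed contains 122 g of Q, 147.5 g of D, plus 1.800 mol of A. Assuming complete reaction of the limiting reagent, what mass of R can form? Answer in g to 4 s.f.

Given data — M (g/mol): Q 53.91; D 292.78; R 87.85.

118.6 g

n(Q) = 122.0 / 53.91 = 2.263 mol
n(D) = 147.5 / 292.78 = 0.5038 mol
n(A) = 1.800 mol
n/ν for Q = 2.263/3 = 0.7543
n/ν for D = 0.5038/1 = 0.5038
n/ν for A = 1.800/4 = 0.4500
Smallest n/ν is A → limiting reagent.
n(R) = (3/4) × 1.800 = 1.350 mol
mass = 1.350 × 87.85 = 118.6 g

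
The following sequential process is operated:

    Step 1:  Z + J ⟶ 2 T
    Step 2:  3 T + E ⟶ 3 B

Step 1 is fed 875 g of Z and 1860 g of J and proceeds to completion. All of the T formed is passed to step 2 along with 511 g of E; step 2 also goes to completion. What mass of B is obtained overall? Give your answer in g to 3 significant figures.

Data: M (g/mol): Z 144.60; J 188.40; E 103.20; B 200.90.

2430 g

Step 1:
n(Z) = 875.0 / 144.60 = 6.051 mol
n(J) = 1860 / 188.40 = 9.873 mol
n/ν for Z = 6.051/1 = 6.051
n/ν for J = 9.873/1 = 9.873
Smallest n/ν is Z → limiting reagent.
n(T) produced = (2/1) × 6.051 = 12.10 mol
Step 2:
n(T) available = 12.10 mol
n(E) = 511.0 / 103.20 = 4.952 mol
n/ν for T = 12.10/3 = 4.033
n/ν for E = 4.952/1 = 4.952
Smallest n/ν is T → limiting reagent.
n(B) = (3/3) × 12.10 = 12.10 mol
mass = 12.10 × 200.90 = 2431 g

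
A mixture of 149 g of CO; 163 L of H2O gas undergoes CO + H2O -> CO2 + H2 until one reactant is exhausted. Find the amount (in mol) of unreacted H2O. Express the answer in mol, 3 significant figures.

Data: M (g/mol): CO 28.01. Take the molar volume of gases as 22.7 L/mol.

1.86 mol

n(CO) = 149.0 / 28.01 = 5.320 mol
n(H2O) = 163.0 / 22.7 = 7.181 mol
n/ν for CO = 5.320/1 = 5.320
n/ν for H2O = 7.181/1 = 7.181
Smallest n/ν is CO → limiting reagent.
H2O consumed = (1/1) × 5.320 = 5.320 mol
H2O remaining = 7.181 − 5.320 = 1.861 mol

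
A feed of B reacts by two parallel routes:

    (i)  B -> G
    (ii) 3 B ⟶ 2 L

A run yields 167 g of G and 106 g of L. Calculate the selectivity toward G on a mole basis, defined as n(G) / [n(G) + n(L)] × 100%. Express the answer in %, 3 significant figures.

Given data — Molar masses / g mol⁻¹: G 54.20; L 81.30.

70.3 %

n(G) = 167 / 54.20 = 3.081 mol
n(L) = 106 / 81.30 = 1.304 mol
selectivity = 3.081/(3.081+1.304) × 100 = 70.26 %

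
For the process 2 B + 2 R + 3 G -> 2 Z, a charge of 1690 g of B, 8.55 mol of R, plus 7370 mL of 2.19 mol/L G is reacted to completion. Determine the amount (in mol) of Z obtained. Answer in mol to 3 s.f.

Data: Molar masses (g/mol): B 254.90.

6.63 mol

n(B) = 1690 / 254.90 = 6.630 mol
n(R) = 8.550 mol
n(G) = 2.19 × 7370/1000 = 16.14 mol
n/ν for B = 6.630/2 = 3.315
n/ν for R = 8.550/2 = 4.275
n/ν for G = 16.14/3 = 5.380
Smallest n/ν is B → limiting reagent.
n(Z) = (2/2) × 6.630 = 6.630 mol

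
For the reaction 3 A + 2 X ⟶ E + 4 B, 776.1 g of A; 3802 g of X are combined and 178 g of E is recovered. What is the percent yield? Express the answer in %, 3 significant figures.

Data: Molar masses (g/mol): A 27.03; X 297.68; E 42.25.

66.0 %

n(A) = 776.1 / 27.03 = 28.71 mol
n(X) = 3802 / 297.68 = 12.77 mol
n/ν for A = 28.71/3 = 9.570
n/ν for X = 12.77/2 = 6.385
Smallest n/ν is X → limiting reagent.
theoretical n(E) = (1/2) × 12.77 = 6.385 mol → 269.8 g
% yield = 178 / 269.8 × 100 = 65.97 %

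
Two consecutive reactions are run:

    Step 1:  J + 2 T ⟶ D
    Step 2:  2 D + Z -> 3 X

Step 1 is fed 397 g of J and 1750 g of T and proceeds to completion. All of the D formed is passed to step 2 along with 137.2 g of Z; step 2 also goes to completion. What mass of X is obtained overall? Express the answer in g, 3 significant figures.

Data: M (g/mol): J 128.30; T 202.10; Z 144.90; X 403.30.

1150 g

Step 1:
n(J) = 397.0 / 128.30 = 3.094 mol
n(T) = 1750 / 202.10 = 8.659 mol
n/ν for J = 3.094/1 = 3.094
n/ν for T = 8.659/2 = 4.330
Smallest n/ν is J → limiting reagent.
n(D) produced = (1/1) × 3.094 = 3.094 mol
Step 2:
n(D) available = 3.094 mol
n(Z) = 137.2 / 144.90 = 0.9469 mol
n/ν for D = 3.094/2 = 1.547
n/ν for Z = 0.9469/1 = 0.9469
Smallest n/ν is Z → limiting reagent.
n(X) = (3/1) × 0.9469 = 2.841 mol
mass = 2.841 × 403.30 = 1146 g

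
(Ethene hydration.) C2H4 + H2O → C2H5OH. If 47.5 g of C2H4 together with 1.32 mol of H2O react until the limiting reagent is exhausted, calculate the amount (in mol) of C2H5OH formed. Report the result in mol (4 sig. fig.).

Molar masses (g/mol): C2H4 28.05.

1.320 mol

n(C2H4) = 47.50 / 28.05 = 1.693 mol
n(H2O) = 1.320 mol
n/ν for C2H4 = 1.693/1 = 1.693
n/ν for H2O = 1.320/1 = 1.320
Smallest n/ν is H2O → limiting reagent.
n(C2H5OH) = (1/1) × 1.320 = 1.320 mol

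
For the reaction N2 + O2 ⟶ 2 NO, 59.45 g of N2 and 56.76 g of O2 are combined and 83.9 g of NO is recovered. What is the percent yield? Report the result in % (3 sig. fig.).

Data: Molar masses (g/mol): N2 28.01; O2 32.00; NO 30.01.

78.8 %

n(N2) = 59.45 / 28.01 = 2.122 mol
n(O2) = 56.76 / 32.00 = 1.774 mol
n/ν for N2 = 2.122/1 = 2.122
n/ν for O2 = 1.774/1 = 1.774
Smallest n/ν is O2 → limiting reagent.
theoretical n(NO) = (2/1) × 1.774 = 3.548 mol → 106.5 g
% yield = 83.9 / 106.5 × 100 = 78.78 %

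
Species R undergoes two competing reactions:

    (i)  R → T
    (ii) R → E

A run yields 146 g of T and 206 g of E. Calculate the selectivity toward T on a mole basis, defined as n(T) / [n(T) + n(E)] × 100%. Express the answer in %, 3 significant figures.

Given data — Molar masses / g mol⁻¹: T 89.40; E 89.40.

n(T) = 146 / 89.40 = 1.633 mol
n(E) = 206 / 89.40 = 2.304 mol
selectivity = 1.633/(1.633+2.304) × 100 = 41.48 %

41.5 %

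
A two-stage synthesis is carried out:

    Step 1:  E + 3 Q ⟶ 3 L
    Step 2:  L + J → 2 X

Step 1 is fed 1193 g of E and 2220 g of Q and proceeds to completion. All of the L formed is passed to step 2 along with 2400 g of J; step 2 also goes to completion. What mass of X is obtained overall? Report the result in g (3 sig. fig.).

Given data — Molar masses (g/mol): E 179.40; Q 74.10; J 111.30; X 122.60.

4890 g

Step 1:
n(E) = 1193 / 179.40 = 6.650 mol
n(Q) = 2220 / 74.10 = 29.96 mol
n/ν → E: 6.650, Q: 9.987; E is limiting.
n(L) produced = (3/1) × 6.650 = 19.95 mol
Step 2:
n(L) available = 19.95 mol
n(J) = 2400 / 111.30 = 21.56 mol
n/ν → L: 19.95, J: 21.56; L is limiting.
n(X) = (2/1) × 19.95 = 39.90 mol
mass = 39.90 × 122.60 = 4892 g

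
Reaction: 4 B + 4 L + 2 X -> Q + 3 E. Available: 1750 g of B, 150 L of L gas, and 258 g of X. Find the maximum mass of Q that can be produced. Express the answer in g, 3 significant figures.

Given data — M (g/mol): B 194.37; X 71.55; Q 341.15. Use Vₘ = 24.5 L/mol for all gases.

n(B) = 1750 / 194.37 = 9.003 mol
n(L) = 150.0 / 24.5 = 6.122 mol
n(X) = 258.0 / 71.55 = 3.606 mol
n/ν for B = 9.003/4 = 2.251
n/ν for L = 6.122/4 = 1.531
n/ν for X = 3.606/2 = 1.803
Smallest n/ν is L → limiting reagent.
n(Q) = (1/4) × 6.122 = 1.531 mol
mass = 1.531 × 341.15 = 522.3 g

522 g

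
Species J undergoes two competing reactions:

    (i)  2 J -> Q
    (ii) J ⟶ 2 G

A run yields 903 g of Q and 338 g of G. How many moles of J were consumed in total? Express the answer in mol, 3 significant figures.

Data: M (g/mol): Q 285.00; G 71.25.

n(Q) = 903 / 285.00 = 3.168 mol
n(G) = 338 / 71.25 = 4.744 mol
n(J) via (i) = (2/1)×3.168 = 6.336 mol
n(J) via (ii) = (1/2)×4.744 = 2.372 mol
total n(J) = 6.336 + 2.372 = 8.708 mol

8.71 mol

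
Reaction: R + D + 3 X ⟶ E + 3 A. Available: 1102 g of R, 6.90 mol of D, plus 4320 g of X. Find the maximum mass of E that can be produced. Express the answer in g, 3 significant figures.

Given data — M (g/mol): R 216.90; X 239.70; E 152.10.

773 g

n(R) = 1102 / 216.90 = 5.081 mol
n(D) = 6.900 mol
n(X) = 4320 / 239.70 = 18.02 mol
n/ν for R = 5.081/1 = 5.081
n/ν for D = 6.900/1 = 6.900
n/ν for X = 18.02/3 = 6.007
Smallest n/ν is R → limiting reagent.
n(E) = (1/1) × 5.081 = 5.081 mol
mass = 5.081 × 152.10 = 772.8 g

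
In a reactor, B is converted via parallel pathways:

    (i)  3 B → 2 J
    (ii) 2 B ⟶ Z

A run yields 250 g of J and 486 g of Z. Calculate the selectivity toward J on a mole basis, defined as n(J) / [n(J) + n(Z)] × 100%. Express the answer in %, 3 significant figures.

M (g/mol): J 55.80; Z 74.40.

n(J) = 250 / 55.80 = 4.480 mol
n(Z) = 486 / 74.40 = 6.532 mol
selectivity = 4.480/(4.480+6.532) × 100 = 40.68 %

40.7 %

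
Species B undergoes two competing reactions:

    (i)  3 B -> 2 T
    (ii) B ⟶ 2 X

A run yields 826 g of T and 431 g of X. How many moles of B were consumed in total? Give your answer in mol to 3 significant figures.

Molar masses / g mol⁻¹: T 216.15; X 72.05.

n(T) = 826 / 216.15 = 3.821 mol
n(X) = 431 / 72.05 = 5.982 mol
n(B) via (i) = (3/2)×3.821 = 5.732 mol
n(B) via (ii) = (1/2)×5.982 = 2.991 mol
total n(B) = 5.732 + 2.991 = 8.723 mol

8.72 mol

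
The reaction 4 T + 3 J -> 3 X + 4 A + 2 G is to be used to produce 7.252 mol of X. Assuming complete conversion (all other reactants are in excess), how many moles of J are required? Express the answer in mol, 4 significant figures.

n(X) = 7.252 mol
n(J) = (3/3) × 7.252 = 7.252 mol

7.252 mol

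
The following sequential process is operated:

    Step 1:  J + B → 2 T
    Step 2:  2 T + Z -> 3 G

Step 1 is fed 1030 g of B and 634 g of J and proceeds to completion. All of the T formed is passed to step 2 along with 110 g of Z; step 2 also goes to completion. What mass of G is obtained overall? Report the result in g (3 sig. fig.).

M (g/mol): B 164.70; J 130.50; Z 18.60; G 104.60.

Step 1:
n(B) = 1030 / 164.70 = 6.254 mol
n(J) = 634.0 / 130.50 = 4.858 mol
n/ν for B = 6.254/1 = 6.254
n/ν for J = 4.858/1 = 4.858
Smallest n/ν is J → limiting reagent.
n(T) produced = (2/1) × 4.858 = 9.716 mol
Step 2:
n(T) available = 9.716 mol
n(Z) = 110.0 / 18.60 = 5.914 mol
n/ν for T = 9.716/2 = 4.858
n/ν for Z = 5.914/1 = 5.914
Smallest n/ν is T → limiting reagent.
n(G) = (3/2) × 9.716 = 14.57 mol
mass = 14.57 × 104.60 = 1524 g

1520 g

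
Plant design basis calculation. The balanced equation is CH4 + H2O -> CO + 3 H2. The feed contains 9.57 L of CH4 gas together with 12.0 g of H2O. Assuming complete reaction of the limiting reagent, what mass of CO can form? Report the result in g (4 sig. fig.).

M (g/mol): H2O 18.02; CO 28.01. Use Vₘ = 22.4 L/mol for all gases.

n(CH4) = 9.570 / 22.4 = 0.4272 mol
n(H2O) = 12.00 / 18.02 = 0.6659 mol
n/ν for CH4 = 0.4272/1 = 0.4272
n/ν for H2O = 0.6659/1 = 0.6659
Smallest n/ν is CH4 → limiting reagent.
n(CO) = (1/1) × 0.4272 = 0.4272 mol
mass = 0.4272 × 28.01 = 11.97 g

11.97 g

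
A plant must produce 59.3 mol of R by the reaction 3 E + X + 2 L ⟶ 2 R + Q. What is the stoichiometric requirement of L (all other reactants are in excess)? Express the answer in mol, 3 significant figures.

59.3 mol

n(R) = 59.30 mol
n(L) = (2/2) × 59.30 = 59.30 mol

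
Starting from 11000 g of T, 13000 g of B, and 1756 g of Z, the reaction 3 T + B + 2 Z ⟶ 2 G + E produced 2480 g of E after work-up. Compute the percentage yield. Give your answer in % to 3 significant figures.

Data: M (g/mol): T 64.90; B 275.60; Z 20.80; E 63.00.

93.3 %

n(T) = 11000 / 64.90 = 169.5 mol
n(B) = 13000 / 275.60 = 47.17 mol
n(Z) = 1756 / 20.80 = 84.42 mol
n/ν → T: 56.50, B: 47.17, Z: 42.21; Z is limiting.
theoretical n(E) = (1/2) × 84.42 = 42.21 mol → 2659 g
% yield = 2480 / 2659 × 100 = 93.27 %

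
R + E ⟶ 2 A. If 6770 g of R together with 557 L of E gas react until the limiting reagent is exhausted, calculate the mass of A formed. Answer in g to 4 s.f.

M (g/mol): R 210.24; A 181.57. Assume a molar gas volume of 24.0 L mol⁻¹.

n(R) = 6770 / 210.24 = 32.20 mol
n(E) = 557.0 / 24.0 = 23.21 mol
n/ν for R = 32.20/1 = 32.20
n/ν for E = 23.21/1 = 23.21
Smallest n/ν is E → limiting reagent.
n(A) = (2/1) × 23.21 = 46.42 mol
mass = 46.42 × 181.57 = 8428 g

8428 g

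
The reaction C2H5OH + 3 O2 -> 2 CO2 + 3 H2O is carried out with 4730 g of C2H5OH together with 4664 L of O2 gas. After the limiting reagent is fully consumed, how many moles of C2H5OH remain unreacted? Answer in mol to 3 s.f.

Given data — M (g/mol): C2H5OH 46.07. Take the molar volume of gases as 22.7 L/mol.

34.2 mol

n(C2H5OH) = 4730 / 46.07 = 102.7 mol
n(O2) = 4664 / 22.7 = 205.5 mol
n/ν for C2H5OH = 102.7/1 = 102.7
n/ν for O2 = 205.5/3 = 68.50
Smallest n/ν is O2 → limiting reagent.
C2H5OH consumed = (1/3) × 205.5 = 68.50 mol
C2H5OH remaining = 102.7 − 68.50 = 34.20 mol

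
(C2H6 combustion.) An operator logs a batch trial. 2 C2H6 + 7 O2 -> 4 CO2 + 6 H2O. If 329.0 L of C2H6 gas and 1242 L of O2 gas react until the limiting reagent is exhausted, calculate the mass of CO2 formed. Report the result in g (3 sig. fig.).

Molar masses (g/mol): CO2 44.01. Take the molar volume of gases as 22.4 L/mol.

n(C2H6) = 329.0 / 22.4 = 14.69 mol
n(O2) = 1242 / 22.4 = 55.45 mol
n/ν → C2H6: 7.345, O2: 7.921; C2H6 is limiting.
n(CO2) = (4/2) × 14.69 = 29.38 mol
mass = 29.38 × 44.01 = 1293 g

1290 g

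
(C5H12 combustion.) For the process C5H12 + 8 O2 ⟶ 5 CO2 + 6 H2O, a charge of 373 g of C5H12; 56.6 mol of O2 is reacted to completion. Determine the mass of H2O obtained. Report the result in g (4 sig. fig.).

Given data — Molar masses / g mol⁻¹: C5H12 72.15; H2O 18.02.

n(C5H12) = 373.0 / 72.15 = 5.170 mol
n(O2) = 56.60 mol
n/ν for C5H12 = 5.170/1 = 5.170
n/ν for O2 = 56.60/8 = 7.075
Smallest n/ν is C5H12 → limiting reagent.
n(H2O) = (6/1) × 5.170 = 31.02 mol
mass = 31.02 × 18.02 = 559.0 g

559.0 g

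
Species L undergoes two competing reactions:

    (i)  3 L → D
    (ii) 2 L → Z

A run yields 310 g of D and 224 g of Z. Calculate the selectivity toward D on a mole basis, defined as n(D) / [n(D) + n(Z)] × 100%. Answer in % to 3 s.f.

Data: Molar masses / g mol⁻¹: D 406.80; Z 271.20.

48.0 %

n(D) = 310 / 406.80 = 0.7620 mol
n(Z) = 224 / 271.20 = 0.8260 mol
selectivity = 0.7620/(0.7620+0.8260) × 100 = 47.98 %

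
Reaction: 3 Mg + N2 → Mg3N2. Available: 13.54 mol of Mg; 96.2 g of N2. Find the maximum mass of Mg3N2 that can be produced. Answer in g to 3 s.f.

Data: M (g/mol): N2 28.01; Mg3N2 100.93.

n(Mg) = 13.54 mol
n(N2) = 96.20 / 28.01 = 3.434 mol
n/ν for Mg = 13.54/3 = 4.513
n/ν for N2 = 3.434/1 = 3.434
Smallest n/ν is N2 → limiting reagent.
n(Mg3N2) = (1/1) × 3.434 = 3.434 mol
mass = 3.434 × 100.93 = 346.6 g

347 g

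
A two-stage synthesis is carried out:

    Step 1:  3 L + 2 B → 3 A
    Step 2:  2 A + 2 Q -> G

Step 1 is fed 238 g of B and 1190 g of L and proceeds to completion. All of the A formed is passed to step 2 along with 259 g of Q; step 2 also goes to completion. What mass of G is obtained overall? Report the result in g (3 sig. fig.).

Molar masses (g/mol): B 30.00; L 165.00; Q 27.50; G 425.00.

1530 g

Step 1:
n(B) = 238.0 / 30.00 = 7.933 mol
n(L) = 1190 / 165.00 = 7.212 mol
n/ν → B: 3.967, L: 2.404; L is limiting.
n(A) produced = (3/3) × 7.212 = 7.212 mol
Step 2:
n(A) available = 7.212 mol
n(Q) = 259.0 / 27.50 = 9.418 mol
n/ν → A: 3.606, Q: 4.709; A is limiting.
n(G) = (1/2) × 7.212 = 3.606 mol
mass = 3.606 × 425.00 = 1533 g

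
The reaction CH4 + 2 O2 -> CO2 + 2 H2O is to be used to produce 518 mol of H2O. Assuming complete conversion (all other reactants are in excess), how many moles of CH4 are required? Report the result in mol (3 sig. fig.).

259 mol

n(H2O) = 518.0 mol
n(CH4) = (1/2) × 518.0 = 259.0 mol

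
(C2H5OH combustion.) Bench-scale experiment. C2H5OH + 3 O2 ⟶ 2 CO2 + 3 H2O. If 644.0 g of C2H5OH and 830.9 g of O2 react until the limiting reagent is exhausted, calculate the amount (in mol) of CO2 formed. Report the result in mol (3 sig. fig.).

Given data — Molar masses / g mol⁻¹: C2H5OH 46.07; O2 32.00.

n(C2H5OH) = 644.0 / 46.07 = 13.98 mol
n(O2) = 830.9 / 32.00 = 25.97 mol
n/ν for C2H5OH = 13.98/1 = 13.98
n/ν for O2 = 25.97/3 = 8.657
Smallest n/ν is O2 → limiting reagent.
n(CO2) = (2/3) × 25.97 = 17.31 mol

17.3 mol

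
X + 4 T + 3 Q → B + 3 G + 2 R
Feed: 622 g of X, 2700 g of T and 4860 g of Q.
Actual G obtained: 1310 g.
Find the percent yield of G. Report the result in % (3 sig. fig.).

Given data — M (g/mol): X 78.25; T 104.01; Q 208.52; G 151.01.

n(X) = 622.0 / 78.25 = 7.949 mol
n(T) = 2700 / 104.01 = 25.96 mol
n(Q) = 4860 / 208.52 = 23.31 mol
n/ν → X: 7.949, T: 6.490, Q: 7.770; T is limiting.
theoretical n(G) = (3/4) × 25.96 = 19.47 mol → 2940 g
% yield = 1310 / 2940 × 100 = 44.56 %

44.6 %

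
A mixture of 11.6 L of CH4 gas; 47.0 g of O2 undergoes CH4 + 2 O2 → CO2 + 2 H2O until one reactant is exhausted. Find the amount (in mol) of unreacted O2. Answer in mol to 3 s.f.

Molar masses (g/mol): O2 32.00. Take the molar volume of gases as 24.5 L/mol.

n(CH4) = 11.60 / 24.5 = 0.4735 mol
n(O2) = 47.00 / 32.00 = 1.469 mol
n/ν for CH4 = 0.4735/1 = 0.4735
n/ν for O2 = 1.469/2 = 0.7345
Smallest n/ν is CH4 → limiting reagent.
O2 consumed = (2/1) × 0.4735 = 0.9470 mol
O2 remaining = 1.469 − 0.9470 = 0.5220 mol

0.522 mol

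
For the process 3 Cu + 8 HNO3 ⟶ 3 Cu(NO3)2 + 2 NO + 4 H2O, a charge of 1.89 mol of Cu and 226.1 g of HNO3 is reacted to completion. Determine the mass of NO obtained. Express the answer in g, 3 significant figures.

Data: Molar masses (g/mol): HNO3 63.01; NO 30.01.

26.9 g

n(Cu) = 1.890 mol
n(HNO3) = 226.1 / 63.01 = 3.588 mol
n/ν → Cu: 0.6300, HNO3: 0.4485; HNO3 is limiting.
n(NO) = (2/8) × 3.588 = 0.8970 mol
mass = 0.8970 × 30.01 = 26.92 g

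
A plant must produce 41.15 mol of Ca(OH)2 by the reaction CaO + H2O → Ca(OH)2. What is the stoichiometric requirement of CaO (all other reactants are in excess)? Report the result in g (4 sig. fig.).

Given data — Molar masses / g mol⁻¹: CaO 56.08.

n(Ca(OH)2) = 41.15 mol
n(CaO) = (1/1) × 41.15 = 41.15 mol
mass = 41.15 × 56.08 = 2308 g

2308 g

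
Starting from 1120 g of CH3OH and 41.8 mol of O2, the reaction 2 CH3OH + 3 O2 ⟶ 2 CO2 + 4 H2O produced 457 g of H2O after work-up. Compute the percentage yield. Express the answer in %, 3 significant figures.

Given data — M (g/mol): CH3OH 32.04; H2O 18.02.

45.5 %

n(CH3OH) = 1120 / 32.04 = 34.96 mol
n(O2) = 41.80 mol
n/ν → CH3OH: 17.48, O2: 13.93; O2 is limiting.
theoretical n(H2O) = (4/3) × 41.80 = 55.73 mol → 1004 g
% yield = 457 / 1004 × 100 = 45.52 %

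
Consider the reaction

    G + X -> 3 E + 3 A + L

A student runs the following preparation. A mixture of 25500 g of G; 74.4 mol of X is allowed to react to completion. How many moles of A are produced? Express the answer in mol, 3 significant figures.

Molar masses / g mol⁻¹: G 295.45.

223 mol

n(G) = 25500 / 295.45 = 86.31 mol
n(X) = 74.40 mol
n/ν → G: 86.31, X: 74.40; X is limiting.
n(A) = (3/1) × 74.40 = 223.2 mol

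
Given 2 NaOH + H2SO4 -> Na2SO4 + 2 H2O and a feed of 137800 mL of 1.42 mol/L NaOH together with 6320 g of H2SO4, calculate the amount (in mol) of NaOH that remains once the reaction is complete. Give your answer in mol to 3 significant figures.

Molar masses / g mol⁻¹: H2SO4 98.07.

n(NaOH) = 1.42 × 137800/1000 = 195.7 mol
n(H2SO4) = 6320 / 98.07 = 64.44 mol
n/ν for NaOH = 195.7/2 = 97.85
n/ν for H2SO4 = 64.44/1 = 64.44
Smallest n/ν is H2SO4 → limiting reagent.
NaOH consumed = (2/1) × 64.44 = 128.9 mol
NaOH remaining = 195.7 − 128.9 = 66.80 mol

66.8 mol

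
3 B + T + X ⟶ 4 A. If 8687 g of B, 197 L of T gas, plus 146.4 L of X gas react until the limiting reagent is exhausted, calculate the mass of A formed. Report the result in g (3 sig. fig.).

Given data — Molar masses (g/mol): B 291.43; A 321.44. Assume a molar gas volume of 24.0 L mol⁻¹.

7840 g

n(B) = 8687 / 291.43 = 29.81 mol
n(T) = 197.0 / 24.0 = 8.208 mol
n(X) = 146.4 / 24.0 = 6.100 mol
n/ν → B: 9.937, T: 8.208, X: 6.100; X is limiting.
n(A) = (4/1) × 6.100 = 24.40 mol
mass = 24.40 × 321.44 = 7843 g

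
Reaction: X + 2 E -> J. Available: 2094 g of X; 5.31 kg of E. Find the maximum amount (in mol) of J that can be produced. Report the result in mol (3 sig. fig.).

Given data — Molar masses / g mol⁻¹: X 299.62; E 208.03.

n(X) = 2094 / 299.62 = 6.989 mol
n(E) = 5.310×1000 / 208.03 = 25.53 mol
n/ν for X = 6.989/1 = 6.989
n/ν for E = 25.53/2 = 12.77
Smallest n/ν is X → limiting reagent.
n(J) = (1/1) × 6.989 = 6.989 mol

6.99 mol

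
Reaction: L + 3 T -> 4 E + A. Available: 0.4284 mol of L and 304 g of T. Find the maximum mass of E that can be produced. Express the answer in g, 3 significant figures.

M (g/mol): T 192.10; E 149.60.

n(L) = 0.4284 mol
n(T) = 304.0 / 192.10 = 1.583 mol
n/ν for L = 0.4284/1 = 0.4284
n/ν for T = 1.583/3 = 0.5277
Smallest n/ν is L → limiting reagent.
n(E) = (4/1) × 0.4284 = 1.714 mol
mass = 1.714 × 149.60 = 256.4 g

256 g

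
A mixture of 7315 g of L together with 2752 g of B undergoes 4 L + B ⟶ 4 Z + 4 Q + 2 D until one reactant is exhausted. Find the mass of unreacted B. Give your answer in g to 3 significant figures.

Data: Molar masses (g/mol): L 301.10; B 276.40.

1070 g

n(L) = 7315 / 301.10 = 24.29 mol
n(B) = 2752 / 276.40 = 9.957 mol
n/ν → L: 6.073, B: 9.957; L is limiting.
B consumed = (1/4) × 24.29 = 6.073 mol
B remaining = 9.957 − 6.073 = 3.884 mol
mass = 3.884 × 276.40 = 1074 g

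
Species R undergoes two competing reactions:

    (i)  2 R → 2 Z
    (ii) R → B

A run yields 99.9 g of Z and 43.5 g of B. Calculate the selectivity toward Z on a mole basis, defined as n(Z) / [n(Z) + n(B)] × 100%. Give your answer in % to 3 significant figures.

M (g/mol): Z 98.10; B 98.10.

69.7 %

n(Z) = 99.9 / 98.10 = 1.018 mol
n(B) = 43.5 / 98.10 = 0.4434 mol
selectivity = 1.018/(1.018+0.4434) × 100 = 69.66 %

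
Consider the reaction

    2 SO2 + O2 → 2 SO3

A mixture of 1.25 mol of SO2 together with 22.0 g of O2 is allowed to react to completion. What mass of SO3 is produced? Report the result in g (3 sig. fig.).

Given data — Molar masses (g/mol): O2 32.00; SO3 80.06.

100 g

n(SO2) = 1.250 mol
n(O2) = 22.00 / 32.00 = 0.6875 mol
n/ν → SO2: 0.6250, O2: 0.6875; SO2 is limiting.
n(SO3) = (2/2) × 1.250 = 1.250 mol
mass = 1.250 × 80.06 = 100.1 g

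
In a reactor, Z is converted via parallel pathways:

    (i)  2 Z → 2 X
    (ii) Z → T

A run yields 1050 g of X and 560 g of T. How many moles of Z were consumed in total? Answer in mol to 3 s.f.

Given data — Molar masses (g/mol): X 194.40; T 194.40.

8.28 mol

n(X) = 1050 / 194.40 = 5.401 mol
n(T) = 560 / 194.40 = 2.881 mol
n(Z) via (i) = (2/2)×5.401 = 5.401 mol
n(Z) via (ii) = (1/1)×2.881 = 2.881 mol
total n(Z) = 5.401 + 2.881 = 8.282 mol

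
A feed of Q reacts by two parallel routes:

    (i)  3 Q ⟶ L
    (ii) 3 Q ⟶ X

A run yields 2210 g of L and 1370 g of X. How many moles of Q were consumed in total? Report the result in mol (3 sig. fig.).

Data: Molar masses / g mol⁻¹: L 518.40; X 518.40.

20.7 mol

n(L) = 2210 / 518.40 = 4.263 mol
n(X) = 1370 / 518.40 = 2.643 mol
n(Q) via (i) = (3/1)×4.263 = 12.79 mol
n(Q) via (ii) = (3/1)×2.643 = 7.929 mol
total n(Q) = 12.79 + 7.929 = 20.72 mol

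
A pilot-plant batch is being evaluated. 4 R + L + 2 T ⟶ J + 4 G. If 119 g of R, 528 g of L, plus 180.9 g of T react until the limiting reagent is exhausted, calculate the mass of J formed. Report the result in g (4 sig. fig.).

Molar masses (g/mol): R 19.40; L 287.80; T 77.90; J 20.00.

n(R) = 119.0 / 19.40 = 6.134 mol
n(L) = 528.0 / 287.80 = 1.835 mol
n(T) = 180.9 / 77.90 = 2.322 mol
n/ν → R: 1.534, L: 1.835, T: 1.161; T is limiting.
n(J) = (1/2) × 2.322 = 1.161 mol
mass = 1.161 × 20.00 = 23.22 g

23.22 g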